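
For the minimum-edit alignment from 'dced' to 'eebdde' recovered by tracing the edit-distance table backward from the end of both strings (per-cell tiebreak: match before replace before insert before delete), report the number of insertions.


Edit distance = 5. Backtracking from cell (4, 6) with preference match > replace > insert > delete,
then listing the resulting alignment 'dced' -> 'eebdde' left to right:
  Step 1: insert 'e' [insertion #1]
  Step 2: replace d->e
  Step 3: replace c->b
  Step 4: replace e->d
  Step 5: keep 'd'
  Step 6: insert 'e' [insertion #2]
Total insertions: 2

2


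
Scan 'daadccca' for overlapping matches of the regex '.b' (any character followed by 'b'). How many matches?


Pattern: .b means any character followed by 'b'.
Scanning 'daadccca' position-by-position:
  Pos 0: window 'da' -> no
  Pos 1: window 'aa' -> no
  Pos 2: window 'ad' -> no
  Pos 3: window 'dc' -> no
  Pos 4: window 'cc' -> no
  Pos 5: window 'cc' -> no
  Pos 6: window 'ca' -> no
  Pos 7: window 'a' -> no
Total matches: 0

0


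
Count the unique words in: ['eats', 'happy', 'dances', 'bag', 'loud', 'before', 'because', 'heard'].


Listing all tokens and tracking unique types:
  Token 1: 'eats' -> NEW (unique so far: 1)
  Token 2: 'happy' -> NEW (unique so far: 2)
  Token 3: 'dances' -> NEW (unique so far: 3)
  Token 4: 'bag' -> NEW (unique so far: 4)
  Token 5: 'loud' -> NEW (unique so far: 5)
  Token 6: 'before' -> NEW (unique so far: 6)
  Token 7: 'because' -> NEW (unique so far: 7)
  Token 8: 'heard' -> NEW (unique so far: 8)
Unique types: ('bag', 'because', 'before', 'dances', 'eats', 'happy', 'heard', 'loud')
Vocabulary size: 8

8


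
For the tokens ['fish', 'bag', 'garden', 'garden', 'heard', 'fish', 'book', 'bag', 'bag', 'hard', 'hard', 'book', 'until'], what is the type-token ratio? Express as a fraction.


Tokens: 13
Unique types: ('bag', 'book', 'fish', 'garden', 'hard', 'heard', 'until') = 7
TTR = 7/13
Already in lowest terms.

7/13


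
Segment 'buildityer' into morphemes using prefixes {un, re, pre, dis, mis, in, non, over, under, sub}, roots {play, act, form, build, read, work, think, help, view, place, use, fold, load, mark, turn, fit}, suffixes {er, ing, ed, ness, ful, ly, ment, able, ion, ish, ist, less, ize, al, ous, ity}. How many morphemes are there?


Segmenting 'buildityer' against the inventory:
  'build' -> root (morpheme 1)
  'ity' -> suffix (morpheme 2)
  'er' -> suffix (morpheme 3)
Total morphemes: 3

3


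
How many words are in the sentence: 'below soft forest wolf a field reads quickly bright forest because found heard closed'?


Counting words by splitting on spaces:
  Word 1: 'below'
  Word 2: 'soft'
  Word 3: 'forest'
  Word 4: 'wolf'
  Word 5: 'a'
  Word 6: 'field'
  Word 7: 'reads'
  Word 8: 'quickly'
  Word 9: 'bright'
  Word 10: 'forest'
  Word 11: 'because'
  Word 12: 'found'
  Word 13: 'heard'
  Word 14: 'closed'
Total words: 14

14


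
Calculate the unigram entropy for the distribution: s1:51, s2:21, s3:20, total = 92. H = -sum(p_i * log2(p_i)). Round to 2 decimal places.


Computing entropy H = -sum(p_i * log2(p_i)):
  s1: p = 51/92 = 0.5543, -p*log2(p) = 0.4718
  s2: p = 21/92 = 0.2283, -p*log2(p) = 0.4865
  s3: p = 20/92 = 0.2174, -p*log2(p) = 0.4786
H = sum of terms = 1.4369
Rounded to 2 decimals: 1.44

1.44


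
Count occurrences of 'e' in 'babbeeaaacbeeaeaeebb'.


Scanning 'babbeeaaacbeeaeaeebb' for 'e':
  Position 4: 'e' -> MATCH (count: 1)
  Position 5: 'e' -> MATCH (count: 2)
  Position 11: 'e' -> MATCH (count: 3)
  Position 12: 'e' -> MATCH (count: 4)
  Position 14: 'e' -> MATCH (count: 5)
  Position 16: 'e' -> MATCH (count: 6)
  Position 17: 'e' -> MATCH (count: 7)
Total occurrences of 'e': 7

7


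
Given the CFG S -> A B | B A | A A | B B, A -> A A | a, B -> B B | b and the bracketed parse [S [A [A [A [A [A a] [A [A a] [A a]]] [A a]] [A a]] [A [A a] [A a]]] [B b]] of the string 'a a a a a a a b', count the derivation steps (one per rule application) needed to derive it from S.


Every bracketed nonterminal node [X ...] in the tree is produced by exactly one rule application.
Reading the tree off as a leftmost derivation:
  Step 1: S  =>  A B   (applied S -> A B)
  Step 2: A B  =>  A A B   (applied A -> A A)
  Step 3: A A B  =>  A A A B   (applied A -> A A)
  Step 4: A A A B  =>  A A A A B   (applied A -> A A)
  Step 5: A A A A B  =>  A A A A A B   (applied A -> A A)
  Step 6: A A A A A B  =>  a A A A A B   (applied A -> a)
  Step 7: a A A A A B  =>  a A A A A A B   (applied A -> A A)
  Step 8: a A A A A A B  =>  a a A A A A B   (applied A -> a)
  Step 9: a a A A A A B  =>  a a a A A A B   (applied A -> a)
  Step 10: a a a A A A B  =>  a a a a A A B   (applied A -> a)
  Step 11: a a a a A A B  =>  a a a a a A B   (applied A -> a)
  Step 12: a a a a a A B  =>  a a a a a A A B   (applied A -> A A)
  Step 13: a a a a a A A B  =>  a a a a a a A B   (applied A -> a)
  Step 14: a a a a a a A B  =>  a a a a a a a B   (applied A -> a)
  Step 15: a a a a a a a B  =>  a a a a a a a b   (applied B -> b)
Final yield: a a a a a a a b
Total rewrite steps: 15

15


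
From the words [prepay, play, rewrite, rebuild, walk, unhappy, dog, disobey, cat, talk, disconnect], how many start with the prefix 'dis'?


Checking each word for prefix 'dis':
  'prepay' -> no (count: 0)
  'play' -> no (count: 0)
  'rewrite' -> no (count: 0)
  'rebuild' -> no (count: 0)
  'walk' -> no (count: 0)
  'unhappy' -> no (count: 0)
  'dog' -> no (count: 0)
  'disobey' -> YES, starts with 'dis' (count: 1)
  'cat' -> no (count: 1)
  'talk' -> no (count: 1)
  'disconnect' -> YES, starts with 'dis' (count: 2)
Total with prefix 'dis': 2

2


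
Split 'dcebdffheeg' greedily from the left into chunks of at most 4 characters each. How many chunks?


'dcebdffheeg' has 11 characters.
Chunking with max size 4:
  Chunk 1: 'dceb' (positions 0-3)
  Chunk 2: 'dffh' (positions 4-7)
  Chunk 3: 'eeg' (positions 8-10)
Total chunks: ceil(11 / 4) = 3

3


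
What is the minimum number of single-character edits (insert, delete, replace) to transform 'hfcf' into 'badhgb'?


Building DP table for s1='hfcf' (len 4) and s2='badhgb' (len 6):
       b  a  d  h  g  b
    0  1  2  3  4  5  6
  h 1  1  2  3  3  4  5
  f 2  2  2  3  4  4  5
  c 3  3  3  3  4  5  5
  f 4  4  4  4  4  5  6
Edit distance = dp[4][6] = 6

6


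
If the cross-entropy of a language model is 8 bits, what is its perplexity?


Perplexity formula: PP = 2^H
H = 8
PP = 2^8
Steps: 2^1 = 2, 2^2 = 4, 2^3 = 8, 2^4 = 16, 2^5 = 32, 2^6 = 64, 2^7 = 128, 2^8 = 256
PP = 256

256


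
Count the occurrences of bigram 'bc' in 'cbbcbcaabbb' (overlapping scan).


Scanning 'cbbcbcaabbb' for bigram 'bc':
  Position 0: 'cb' -> no
  Position 1: 'bb' -> no
  Position 2: 'bc' -> MATCH
  Position 3: 'cb' -> no
  Position 4: 'bc' -> MATCH
  Position 5: 'ca' -> no
  Position 6: 'aa' -> no
  Position 7: 'ab' -> no
  Position 8: 'bb' -> no
  Position 9: 'bb' -> no
Total matches: 2

2


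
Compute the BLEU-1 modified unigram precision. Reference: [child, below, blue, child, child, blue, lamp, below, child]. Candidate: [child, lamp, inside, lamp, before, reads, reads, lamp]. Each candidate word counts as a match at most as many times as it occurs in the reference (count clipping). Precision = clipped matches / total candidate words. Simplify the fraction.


Reference word counts: {'below': 2, 'blue': 2, 'child': 4, 'lamp': 1}
Checking each candidate word (with clipping):
  'child' -> in reference (ref count 4, used 1/4) -> match (matches: 1)
  'lamp' -> in reference (ref count 1, used 1/1) -> match (matches: 2)
  'inside' -> not in reference -> no match (matches: 2)
  'lamp' -> ref count 1 already used up (1/1) -> clipped, no match (matches: 2)
  'before' -> not in reference -> no match (matches: 2)
  'reads' -> not in reference -> no match (matches: 2)
  'reads' -> not in reference -> no match (matches: 2)
  'lamp' -> ref count 1 already used up (1/1) -> clipped, no match (matches: 2)
Clipped matches: 2, Candidate length: 8
Precision = 2/8 = 1/4

1/4


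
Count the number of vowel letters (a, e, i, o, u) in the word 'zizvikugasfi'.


Scanning each character of 'zizvikugasfi':
  Position 1: 'z' -> consonant (running count: 0)
  Position 2: 'i' -> vowel (running count: 1)
  Position 3: 'z' -> consonant (running count: 1)
  Position 4: 'v' -> consonant (running count: 1)
  Position 5: 'i' -> vowel (running count: 2)
  Position 6: 'k' -> consonant (running count: 2)
  Position 7: 'u' -> vowel (running count: 3)
  Position 8: 'g' -> consonant (running count: 3)
  Position 9: 'a' -> vowel (running count: 4)
  Position 10: 's' -> consonant (running count: 4)
  Position 11: 'f' -> consonant (running count: 4)
  Position 12: 'i' -> vowel (running count: 5)
Total vowels: 5

5


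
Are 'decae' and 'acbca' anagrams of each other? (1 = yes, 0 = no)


Sort characters of 'decae': 'acdee'
Sort characters of 'acbca': 'aabcc'
Sorted forms differ -> they are NOT anagrams
Result: 0

0


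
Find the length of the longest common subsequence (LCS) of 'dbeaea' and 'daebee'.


DP table for LCS of 'dbeaea' and 'daebee':
       d  a  e  b  e  e
    0  0  0  0  0  0  0
  d 0  1  1  1  1  1  1
  b 0  1  1  1  2  2  2
  e 0  1  1  2  2  3  3
  a 0  1  2  2  2  3  3
  e 0  1  2  3  3  3  4
  a 0  1  2  3  3  3  4
LCS: 'dbee'
LCS length = 4

4


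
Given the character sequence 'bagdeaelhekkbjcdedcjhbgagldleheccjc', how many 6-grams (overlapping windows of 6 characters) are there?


String 'bagdeaelhekkbjcdedcjhbgagldleheccjc' has length L = 35.
Number of overlapping n-grams = L - n + 1
Substituting: 35 - 6 + 1 = 30

30


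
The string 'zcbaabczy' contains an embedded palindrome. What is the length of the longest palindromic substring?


Scanning 'zcbaabczy' for palindromic substrings.
Substring at positions 0-7: 'zcbaabcz'.
Check: reverse('zcbaabcz') = 'zcbaabcz' -> palindrome confirmed.
Neighbouring characters ('-' / 'y') break symmetry, so it cannot extend further.
No longer palindromic substring exists; longest length = 8

8


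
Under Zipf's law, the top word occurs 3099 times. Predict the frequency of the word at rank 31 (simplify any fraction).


Zipf's law: freq(rank) = f1 / rank
f1 = 3099, rank = 31
freq = 3099 / 31
GCD(3099, 31) = 1
Simplified: 3099/31

3099/31


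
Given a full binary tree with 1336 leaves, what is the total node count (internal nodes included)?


Leaf nodes (terminals): 1336
Internal nodes = n - 1 = 1336 - 1 = 1335
Total = leaves + internal = 1336 + 1335 = 2671

2671


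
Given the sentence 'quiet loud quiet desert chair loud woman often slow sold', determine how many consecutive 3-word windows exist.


Word trigrams from [10] words:
  Trigram 1: (quiet loud quiet)
  Trigram 2: (loud quiet desert)
  Trigram 3: (quiet desert chair)
  Trigram 4: (desert chair loud)
  Trigram 5: (chair loud woman)
  Trigram 6: (loud woman often)
  Trigram 7: (woman often slow)
  Trigram 8: (often slow sold)
Total word trigrams: 10 - 2 = 8

8


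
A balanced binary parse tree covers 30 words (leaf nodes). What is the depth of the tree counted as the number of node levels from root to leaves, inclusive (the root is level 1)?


In a balanced binary tree with n leaves the deepest leaf is ceil(log2(n)) edges below the root,
so counting node levels inclusive of root and leaves gives ceil(log2(n)) + 1 levels.
log2(30) = 4.9069
ceil(4.9069) = 5
levels = 5 + 1 = 6

6


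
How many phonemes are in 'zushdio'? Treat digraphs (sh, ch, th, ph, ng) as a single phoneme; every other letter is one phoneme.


Parsing 'zushdio' greedily, digraphs first:
  'z' -> consonant phoneme (phonemes so far: 1)
  'u' -> vowel phoneme (phonemes so far: 2)
  'sh' -> digraph (1 consonant phoneme) (phonemes so far: 3)
  'd' -> consonant phoneme (phonemes so far: 4)
  'i' -> vowel phoneme (phonemes so far: 5)
  'o' -> vowel phoneme (phonemes so far: 6)
Total phonemes: 6

6


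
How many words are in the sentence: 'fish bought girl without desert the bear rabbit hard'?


Counting words by splitting on spaces:
  Word 1: 'fish'
  Word 2: 'bought'
  Word 3: 'girl'
  Word 4: 'without'
  Word 5: 'desert'
  Word 6: 'the'
  Word 7: 'bear'
  Word 8: 'rabbit'
  Word 9: 'hard'
Total words: 9

9


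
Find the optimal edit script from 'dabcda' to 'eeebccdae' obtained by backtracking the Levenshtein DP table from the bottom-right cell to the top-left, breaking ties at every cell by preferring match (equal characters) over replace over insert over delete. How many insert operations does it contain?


Edit distance = 5. Backtracking from cell (6, 9) with preference match > replace > insert > delete,
then listing the resulting alignment 'dabcda' -> 'eeebccdae' left to right:
  Step 1: insert 'e' [insertion #1]
  Step 2: replace d->e
  Step 3: replace a->e
  Step 4: keep 'b'
  Step 5: insert 'c' [insertion #2]
  Step 6: keep 'c'
  Step 7: keep 'd'
  Step 8: keep 'a'
  Step 9: insert 'e' [insertion #3]
Total insertions: 3

3


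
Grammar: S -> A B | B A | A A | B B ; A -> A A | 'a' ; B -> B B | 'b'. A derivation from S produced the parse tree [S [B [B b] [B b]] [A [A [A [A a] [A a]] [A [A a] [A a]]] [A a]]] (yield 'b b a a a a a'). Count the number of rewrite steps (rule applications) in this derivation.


Every bracketed nonterminal node [X ...] in the tree is produced by exactly one rule application.
Reading the tree off as a leftmost derivation:
  Step 1: S  =>  B A   (applied S -> B A)
  Step 2: B A  =>  B B A   (applied B -> B B)
  Step 3: B B A  =>  b B A   (applied B -> b)
  Step 4: b B A  =>  b b A   (applied B -> b)
  Step 5: b b A  =>  b b A A   (applied A -> A A)
  Step 6: b b A A  =>  b b A A A   (applied A -> A A)
  Step 7: b b A A A  =>  b b A A A A   (applied A -> A A)
  Step 8: b b A A A A  =>  b b a A A A   (applied A -> a)
  Step 9: b b a A A A  =>  b b a a A A   (applied A -> a)
  Step 10: b b a a A A  =>  b b a a A A A   (applied A -> A A)
  Step 11: b b a a A A A  =>  b b a a a A A   (applied A -> a)
  Step 12: b b a a a A A  =>  b b a a a a A   (applied A -> a)
  Step 13: b b a a a a A  =>  b b a a a a a   (applied A -> a)
Final yield: b b a a a a a
Total rewrite steps: 13

13


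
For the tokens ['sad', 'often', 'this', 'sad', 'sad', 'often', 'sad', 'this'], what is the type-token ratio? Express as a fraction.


Tokens: 8
Unique types: ('often', 'sad', 'this') = 3
TTR = 3/8
Already in lowest terms.

3/8


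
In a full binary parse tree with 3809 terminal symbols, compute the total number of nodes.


Leaf nodes (terminals): 3809
Internal nodes = n - 1 = 3809 - 1 = 3808
Total = leaves + internal = 3809 + 3808 = 7617

7617


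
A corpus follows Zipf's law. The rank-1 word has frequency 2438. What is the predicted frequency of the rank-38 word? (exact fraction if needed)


Zipf's law: freq(rank) = f1 / rank
f1 = 2438, rank = 38
freq = 2438 / 38
GCD(2438, 38) = 2
Simplified: 1219/19

1219/19


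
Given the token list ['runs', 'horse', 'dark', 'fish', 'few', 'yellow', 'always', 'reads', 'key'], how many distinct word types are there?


Listing all tokens and tracking unique types:
  Token 1: 'runs' -> NEW (unique so far: 1)
  Token 2: 'horse' -> NEW (unique so far: 2)
  Token 3: 'dark' -> NEW (unique so far: 3)
  Token 4: 'fish' -> NEW (unique so far: 4)
  Token 5: 'few' -> NEW (unique so far: 5)
  Token 6: 'yellow' -> NEW (unique so far: 6)
  Token 7: 'always' -> NEW (unique so far: 7)
  Token 8: 'reads' -> NEW (unique so far: 8)
  Token 9: 'key' -> NEW (unique so far: 9)
Unique types: ('always', 'dark', 'few', 'fish', 'horse', 'key', 'reads', 'runs', 'yellow')
Vocabulary size: 9

9


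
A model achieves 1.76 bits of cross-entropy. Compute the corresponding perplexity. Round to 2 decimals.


Perplexity formula: PP = 2^H
H = 1.76
PP = 2^1.76
Decompose: 2^1.76 = 2^1 * 2^0.76
2^1 = 2, 2^0.76 ~ 1.6934906
PP ~ 2 * 1.6934906 = 3.3869812
Rounded to 2 decimals: 3.39

3.39


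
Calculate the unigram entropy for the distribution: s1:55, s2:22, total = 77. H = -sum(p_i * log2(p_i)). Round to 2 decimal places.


Computing entropy H = -sum(p_i * log2(p_i)):
  s1: p = 55/77 = 0.7143, -p*log2(p) = 0.3467
  s2: p = 22/77 = 0.2857, -p*log2(p) = 0.5164
H = sum of terms = 0.8631
Rounded to 2 decimals: 0.86

0.86


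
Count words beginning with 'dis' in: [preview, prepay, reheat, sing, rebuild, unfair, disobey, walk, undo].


Checking each word for prefix 'dis':
  'preview' -> no (count: 0)
  'prepay' -> no (count: 0)
  'reheat' -> no (count: 0)
  'sing' -> no (count: 0)
  'rebuild' -> no (count: 0)
  'unfair' -> no (count: 0)
  'disobey' -> YES, starts with 'dis' (count: 1)
  'walk' -> no (count: 1)
  'undo' -> no (count: 1)
Total with prefix 'dis': 1

1


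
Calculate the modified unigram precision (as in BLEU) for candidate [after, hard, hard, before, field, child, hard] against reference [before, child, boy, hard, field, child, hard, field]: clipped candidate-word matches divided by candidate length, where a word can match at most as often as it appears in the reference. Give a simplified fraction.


Reference word counts: {'before': 1, 'boy': 1, 'child': 2, 'field': 2, 'hard': 2}
Checking each candidate word (with clipping):
  'after' -> not in reference -> no match (matches: 0)
  'hard' -> in reference (ref count 2, used 1/2) -> match (matches: 1)
  'hard' -> in reference (ref count 2, used 2/2) -> match (matches: 2)
  'before' -> in reference (ref count 1, used 1/1) -> match (matches: 3)
  'field' -> in reference (ref count 2, used 1/2) -> match (matches: 4)
  'child' -> in reference (ref count 2, used 1/2) -> match (matches: 5)
  'hard' -> ref count 2 already used up (2/2) -> clipped, no match (matches: 5)
Clipped matches: 5, Candidate length: 7
Precision = 5/7

5/7


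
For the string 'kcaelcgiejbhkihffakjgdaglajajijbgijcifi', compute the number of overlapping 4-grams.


String 'kcaelcgiejbhkihffakjgdaglajajijbgijcifi' has length L = 39.
Number of overlapping n-grams = L - n + 1
Substituting: 39 - 4 + 1 = 36

36


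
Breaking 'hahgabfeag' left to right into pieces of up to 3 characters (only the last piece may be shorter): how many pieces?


'hahgabfeag' has 10 characters.
Chunking with max size 3:
  Chunk 1: 'hah' (positions 0-2)
  Chunk 2: 'gab' (positions 3-5)
  Chunk 3: 'fea' (positions 6-8)
  Chunk 4: 'g' (positions 9-9)
Total chunks: ceil(10 / 3) = 4

4


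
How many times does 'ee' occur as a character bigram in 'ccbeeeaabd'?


Scanning 'ccbeeeaabd' for bigram 'ee':
  Position 0: 'cc' -> no
  Position 1: 'cb' -> no
  Position 2: 'be' -> no
  Position 3: 'ee' -> MATCH
  Position 4: 'ee' -> MATCH
  Position 5: 'ea' -> no
  Position 6: 'aa' -> no
  Position 7: 'ab' -> no
  Position 8: 'bd' -> no
Total matches: 2

2


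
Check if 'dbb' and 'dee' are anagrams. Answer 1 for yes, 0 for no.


Sort characters of 'dbb': 'bbd'
Sort characters of 'dee': 'dee'
Sorted forms differ -> they are NOT anagrams
Result: 0

0


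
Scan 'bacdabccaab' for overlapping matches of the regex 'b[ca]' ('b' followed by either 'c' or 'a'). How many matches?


Pattern: b[ca] means 'b' followed by either 'c' or 'a'.
Scanning 'bacdabccaab' position-by-position:
  Pos 0: window 'ba' -> MATCH
  Pos 1: window 'ac' -> no
  Pos 2: window 'cd' -> no
  Pos 3: window 'da' -> no
  Pos 4: window 'ab' -> no
  Pos 5: window 'bc' -> MATCH
  Pos 6: window 'cc' -> no
  Pos 7: window 'ca' -> no
  Pos 8: window 'aa' -> no
  Pos 9: window 'ab' -> no
  Pos 10: window 'b' -> no
Total matches: 2

2


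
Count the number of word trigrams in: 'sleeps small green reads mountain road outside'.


Word trigrams from [7] words:
  Trigram 1: (sleeps small green)
  Trigram 2: (small green reads)
  Trigram 3: (green reads mountain)
  Trigram 4: (reads mountain road)
  Trigram 5: (mountain road outside)
Total word trigrams: 7 - 2 = 5

5


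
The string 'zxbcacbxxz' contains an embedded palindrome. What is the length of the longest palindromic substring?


Scanning 'zxbcacbxxz' for palindromic substrings.
Substring at positions 1-7: 'xbcacbx'.
Check: reverse('xbcacbx') = 'xbcacbx' -> palindrome confirmed.
Neighbouring characters ('z' / 'x') break symmetry, so it cannot extend further.
No longer palindromic substring exists; longest length = 7

7


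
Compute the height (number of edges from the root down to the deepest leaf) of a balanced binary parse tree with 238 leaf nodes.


In a balanced binary tree with n leaves the deepest leaf is ceil(log2(n)) edges below the root.
log2(238) = 7.8948
ceil(7.8948) = 8
height (edges) = 8

8


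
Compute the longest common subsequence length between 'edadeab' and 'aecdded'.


DP table for LCS of 'edadeab' and 'aecdded':
       a  e  c  d  d  e  d
    0  0  0  0  0  0  0  0
  e 0  0  1  1  1  1  1  1
  d 0  0  1  1  2  2  2  2
  a 0  1  1  1  2  2  2  2
  d 0  1  1  1  2  3  3  3
  e 0  1  2  2  2  3  4  4
  a 0  1  2  2  2  3  4  4
  b 0  1  2  2  2  3  4  4
LCS: 'edde'
LCS length = 4

4


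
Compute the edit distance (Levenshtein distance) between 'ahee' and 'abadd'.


Building DP table for s1='ahee' (len 4) and s2='abadd' (len 5):
       a  b  a  d  d
    0  1  2  3  4  5
  a 1  0  1  2  3  4
  h 2  1  1  2  3  4
  e 3  2  2  2  3  4
  e 4  3  3  3  3  4
Edit distance = dp[4][5] = 4

4


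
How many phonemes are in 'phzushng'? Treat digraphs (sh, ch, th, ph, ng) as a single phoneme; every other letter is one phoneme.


Parsing 'phzushng' greedily, digraphs first:
  'ph' -> digraph (1 consonant phoneme) (phonemes so far: 1)
  'z' -> consonant phoneme (phonemes so far: 2)
  'u' -> vowel phoneme (phonemes so far: 3)
  'sh' -> digraph (1 consonant phoneme) (phonemes so far: 4)
  'ng' -> digraph (1 consonant phoneme) (phonemes so far: 5)
Total phonemes: 5

5


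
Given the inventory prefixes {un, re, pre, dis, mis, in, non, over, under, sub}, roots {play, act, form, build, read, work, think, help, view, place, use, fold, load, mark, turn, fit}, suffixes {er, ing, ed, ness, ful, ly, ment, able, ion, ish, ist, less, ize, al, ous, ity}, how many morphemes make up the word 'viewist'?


Segmenting 'viewist' against the inventory:
  'view' -> root (morpheme 1)
  'ist' -> suffix (morpheme 2)
Total morphemes: 2

2


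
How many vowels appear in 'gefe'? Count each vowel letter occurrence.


Scanning each character of 'gefe':
  Position 1: 'g' -> consonant (running count: 0)
  Position 2: 'e' -> vowel (running count: 1)
  Position 3: 'f' -> consonant (running count: 1)
  Position 4: 'e' -> vowel (running count: 2)
Total vowels: 2

2


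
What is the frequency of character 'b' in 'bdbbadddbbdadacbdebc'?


Scanning 'bdbbadddbbdadacbdebc' for 'b':
  Position 0: 'b' -> MATCH (count: 1)
  Position 2: 'b' -> MATCH (count: 2)
  Position 3: 'b' -> MATCH (count: 3)
  Position 8: 'b' -> MATCH (count: 4)
  Position 9: 'b' -> MATCH (count: 5)
  Position 15: 'b' -> MATCH (count: 6)
  Position 18: 'b' -> MATCH (count: 7)
Total occurrences of 'b': 7

7


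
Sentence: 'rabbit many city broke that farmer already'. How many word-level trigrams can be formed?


Word trigrams from [7] words:
  Trigram 1: (rabbit many city)
  Trigram 2: (many city broke)
  Trigram 3: (city broke that)
  Trigram 4: (broke that farmer)
  Trigram 5: (that farmer already)
Total word trigrams: 7 - 2 = 5

5


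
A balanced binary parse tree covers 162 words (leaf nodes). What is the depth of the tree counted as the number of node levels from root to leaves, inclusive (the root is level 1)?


In a balanced binary tree with n leaves the deepest leaf is ceil(log2(n)) edges below the root,
so counting node levels inclusive of root and leaves gives ceil(log2(n)) + 1 levels.
log2(162) = 7.3399
ceil(7.3399) = 8
levels = 8 + 1 = 9

9


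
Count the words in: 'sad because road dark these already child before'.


Counting words by splitting on spaces:
  Word 1: 'sad'
  Word 2: 'because'
  Word 3: 'road'
  Word 4: 'dark'
  Word 5: 'these'
  Word 6: 'already'
  Word 7: 'child'
  Word 8: 'before'
Total words: 8

8


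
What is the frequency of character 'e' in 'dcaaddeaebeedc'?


Scanning 'dcaaddeaebeedc' for 'e':
  Position 6: 'e' -> MATCH (count: 1)
  Position 8: 'e' -> MATCH (count: 2)
  Position 10: 'e' -> MATCH (count: 3)
  Position 11: 'e' -> MATCH (count: 4)
Total occurrences of 'e': 4

4


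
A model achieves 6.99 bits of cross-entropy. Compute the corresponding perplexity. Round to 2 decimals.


Perplexity formula: PP = 2^H
H = 6.99
PP = 2^6.99
Decompose: 2^6.99 = 2^6 * 2^0.99
2^6 = 64, 2^0.99 ~ 1.9861850
PP ~ 64 * 1.9861850 = 127.1158400
Rounded to 2 decimals: 127.12

127.12


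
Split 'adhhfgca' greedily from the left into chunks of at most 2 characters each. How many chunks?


'adhhfgca' has 8 characters.
Chunking with max size 2:
  Chunk 1: 'ad' (positions 0-1)
  Chunk 2: 'hh' (positions 2-3)
  Chunk 3: 'fg' (positions 4-5)
  Chunk 4: 'ca' (positions 6-7)
Total chunks: ceil(8 / 2) = 4

4


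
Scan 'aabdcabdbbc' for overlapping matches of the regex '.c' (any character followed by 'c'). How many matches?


Pattern: .c means any character followed by 'c'.
Scanning 'aabdcabdbbc' position-by-position:
  Pos 0: window 'aa' -> no
  Pos 1: window 'ab' -> no
  Pos 2: window 'bd' -> no
  Pos 3: window 'dc' -> MATCH
  Pos 4: window 'ca' -> no
  Pos 5: window 'ab' -> no
  Pos 6: window 'bd' -> no
  Pos 7: window 'db' -> no
  Pos 8: window 'bb' -> no
  Pos 9: window 'bc' -> MATCH
  Pos 10: window 'c' -> no
Total matches: 2

2


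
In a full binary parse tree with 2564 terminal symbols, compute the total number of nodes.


Leaf nodes (terminals): 2564
Internal nodes = n - 1 = 2564 - 1 = 2563
Total = leaves + internal = 2564 + 2563 = 5127

5127


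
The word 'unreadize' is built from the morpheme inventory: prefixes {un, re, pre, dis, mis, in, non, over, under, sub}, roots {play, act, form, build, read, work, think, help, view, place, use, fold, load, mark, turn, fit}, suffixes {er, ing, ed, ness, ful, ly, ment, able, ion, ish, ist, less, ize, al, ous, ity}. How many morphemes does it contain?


Segmenting 'unreadize' against the inventory:
  'un' -> prefix (morpheme 1)
  'read' -> root (morpheme 2)
  'ize' -> suffix (morpheme 3)
Total morphemes: 3

3


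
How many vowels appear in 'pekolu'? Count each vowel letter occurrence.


Scanning each character of 'pekolu':
  Position 1: 'p' -> consonant (running count: 0)
  Position 2: 'e' -> vowel (running count: 1)
  Position 3: 'k' -> consonant (running count: 1)
  Position 4: 'o' -> vowel (running count: 2)
  Position 5: 'l' -> consonant (running count: 2)
  Position 6: 'u' -> vowel (running count: 3)
Total vowels: 3

3


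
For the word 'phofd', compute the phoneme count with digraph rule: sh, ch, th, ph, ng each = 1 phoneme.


Parsing 'phofd' greedily, digraphs first:
  'ph' -> digraph (1 consonant phoneme) (phonemes so far: 1)
  'o' -> vowel phoneme (phonemes so far: 2)
  'f' -> consonant phoneme (phonemes so far: 3)
  'd' -> consonant phoneme (phonemes so far: 4)
Total phonemes: 4

4


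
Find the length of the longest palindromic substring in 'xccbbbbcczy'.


Scanning 'xccbbbbcczy' for palindromic substrings.
Substring at positions 1-8: 'ccbbbbcc'.
Check: reverse('ccbbbbcc') = 'ccbbbbcc' -> palindrome confirmed.
Neighbouring characters ('x' / 'z') break symmetry, so it cannot extend further.
No longer palindromic substring exists; longest length = 8

8


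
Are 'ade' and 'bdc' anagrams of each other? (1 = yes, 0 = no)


Sort characters of 'ade': 'ade'
Sort characters of 'bdc': 'bcd'
Sorted forms differ -> they are NOT anagrams
Result: 0

0


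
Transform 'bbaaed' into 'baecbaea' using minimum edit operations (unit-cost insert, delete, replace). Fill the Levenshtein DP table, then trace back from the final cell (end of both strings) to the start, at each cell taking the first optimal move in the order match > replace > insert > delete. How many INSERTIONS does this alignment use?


Edit distance = 5. Backtracking from cell (6, 8) with preference match > replace > insert > delete,
then listing the resulting alignment 'bbaaed' -> 'baecbaea' left to right:
  Step 1: keep 'b'
  Step 2: insert 'a' [insertion #1]
  Step 3: insert 'e' [insertion #2]
  Step 4: replace b->c
  Step 5: replace a->b
  Step 6: keep 'a'
  Step 7: keep 'e'
  Step 8: replace d->a
Total insertions: 2

2


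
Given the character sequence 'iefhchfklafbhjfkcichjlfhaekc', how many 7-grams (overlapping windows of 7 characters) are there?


String 'iefhchfklafbhjfkcichjlfhaekc' has length L = 28.
Number of overlapping n-grams = L - n + 1
Substituting: 28 - 7 + 1 = 22

22


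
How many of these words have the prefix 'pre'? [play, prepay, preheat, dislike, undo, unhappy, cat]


Checking each word for prefix 'pre':
  'play' -> no (count: 0)
  'prepay' -> YES, starts with 'pre' (count: 1)
  'preheat' -> YES, starts with 'pre' (count: 2)
  'dislike' -> no (count: 2)
  'undo' -> no (count: 2)
  'unhappy' -> no (count: 2)
  'cat' -> no (count: 2)
Total with prefix 'pre': 2

2


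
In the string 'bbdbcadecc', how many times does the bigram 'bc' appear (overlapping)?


Scanning 'bbdbcadecc' for bigram 'bc':
  Position 0: 'bb' -> no
  Position 1: 'bd' -> no
  Position 2: 'db' -> no
  Position 3: 'bc' -> MATCH
  Position 4: 'ca' -> no
  Position 5: 'ad' -> no
  Position 6: 'de' -> no
  Position 7: 'ec' -> no
  Position 8: 'cc' -> no
Total matches: 1

1


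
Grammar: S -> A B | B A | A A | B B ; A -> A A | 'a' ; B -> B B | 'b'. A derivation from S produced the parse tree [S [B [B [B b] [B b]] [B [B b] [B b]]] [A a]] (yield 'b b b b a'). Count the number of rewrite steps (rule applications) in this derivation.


Every bracketed nonterminal node [X ...] in the tree is produced by exactly one rule application.
Reading the tree off as a leftmost derivation:
  Step 1: S  =>  B A   (applied S -> B A)
  Step 2: B A  =>  B B A   (applied B -> B B)
  Step 3: B B A  =>  B B B A   (applied B -> B B)
  Step 4: B B B A  =>  b B B A   (applied B -> b)
  Step 5: b B B A  =>  b b B A   (applied B -> b)
  Step 6: b b B A  =>  b b B B A   (applied B -> B B)
  Step 7: b b B B A  =>  b b b B A   (applied B -> b)
  Step 8: b b b B A  =>  b b b b A   (applied B -> b)
  Step 9: b b b b A  =>  b b b b a   (applied A -> a)
Final yield: b b b b a
Total rewrite steps: 9

9


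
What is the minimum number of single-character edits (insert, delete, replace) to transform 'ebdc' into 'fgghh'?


Building DP table for s1='ebdc' (len 4) and s2='fgghh' (len 5):
       f  g  g  h  h
    0  1  2  3  4  5
  e 1  1  2  3  4  5
  b 2  2  2  3  4  5
  d 3  3  3  3  4  5
  c 4  4  4  4  4  5
Edit distance = dp[4][5] = 5

5


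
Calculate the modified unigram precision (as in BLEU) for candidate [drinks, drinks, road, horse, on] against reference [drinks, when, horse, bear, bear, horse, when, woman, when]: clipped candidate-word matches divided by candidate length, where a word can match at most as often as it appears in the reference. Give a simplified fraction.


Reference word counts: {'bear': 2, 'drinks': 1, 'horse': 2, 'when': 3, 'woman': 1}
Checking each candidate word (with clipping):
  'drinks' -> in reference (ref count 1, used 1/1) -> match (matches: 1)
  'drinks' -> ref count 1 already used up (1/1) -> clipped, no match (matches: 1)
  'road' -> not in reference -> no match (matches: 1)
  'horse' -> in reference (ref count 2, used 1/2) -> match (matches: 2)
  'on' -> not in reference -> no match (matches: 2)
Clipped matches: 2, Candidate length: 5
Precision = 2/5

2/5


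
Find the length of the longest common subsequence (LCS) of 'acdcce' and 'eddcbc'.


DP table for LCS of 'acdcce' and 'eddcbc':
       e  d  d  c  b  c
    0  0  0  0  0  0  0
  a 0  0  0  0  0  0  0
  c 0  0  0  0  1  1  1
  d 0  0  1  1  1  1  1
  c 0  0  1  1  2  2  2
  c 0  0  1  1  2  2  3
  e 0  1  1  1  2  2  3
LCS: 'dcc'
LCS length = 3

3


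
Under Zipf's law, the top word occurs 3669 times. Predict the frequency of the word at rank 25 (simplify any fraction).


Zipf's law: freq(rank) = f1 / rank
f1 = 3669, rank = 25
freq = 3669 / 25
GCD(3669, 25) = 1
Simplified: 3669/25

3669/25


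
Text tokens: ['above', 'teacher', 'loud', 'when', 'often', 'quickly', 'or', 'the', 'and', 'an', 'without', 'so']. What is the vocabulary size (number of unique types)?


Listing all tokens and tracking unique types:
  Token 1: 'above' -> NEW (unique so far: 1)
  Token 2: 'teacher' -> NEW (unique so far: 2)
  Token 3: 'loud' -> NEW (unique so far: 3)
  Token 4: 'when' -> NEW (unique so far: 4)
  Token 5: 'often' -> NEW (unique so far: 5)
  Token 6: 'quickly' -> NEW (unique so far: 6)
  Token 7: 'or' -> NEW (unique so far: 7)
  Token 8: 'the' -> NEW (unique so far: 8)
  Token 9: 'and' -> NEW (unique so far: 9)
  Token 10: 'an' -> NEW (unique so far: 10)
  Token 11: 'without' -> NEW (unique so far: 11)
  Token 12: 'so' -> NEW (unique so far: 12)
Unique types: ('above', 'an', 'and', 'loud', 'often', 'or', 'quickly', 'so', 'teacher', 'the', 'when', 'without')
Vocabulary size: 12

12


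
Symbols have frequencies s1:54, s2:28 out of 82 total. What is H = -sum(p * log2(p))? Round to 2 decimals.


Computing entropy H = -sum(p_i * log2(p_i)):
  s1: p = 54/82 = 0.6585, -p*log2(p) = 0.3969
  s2: p = 28/82 = 0.3415, -p*log2(p) = 0.5293
H = sum of terms = 0.9262
Rounded to 2 decimals: 0.93

0.93


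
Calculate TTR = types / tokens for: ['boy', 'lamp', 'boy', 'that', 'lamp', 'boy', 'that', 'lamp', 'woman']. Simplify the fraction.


Tokens: 9
Unique types: ('boy', 'lamp', 'that', 'woman') = 4
TTR = 4/9
Already in lowest terms.

4/9


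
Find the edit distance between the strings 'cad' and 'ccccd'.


Building DP table for s1='cad' (len 3) and s2='ccccd' (len 5):
       c  c  c  c  d
    0  1  2  3  4  5
  c 1  0  1  2  3  4
  a 2  1  1  2  3  4
  d 3  2  2  2  3  3
Edit distance = dp[3][5] = 3

3


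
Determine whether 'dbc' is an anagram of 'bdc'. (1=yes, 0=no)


Sort characters of 'dbc': 'bcd'
Sort characters of 'bdc': 'bcd'
Sorted forms match -> they ARE anagrams
Result: 1

1


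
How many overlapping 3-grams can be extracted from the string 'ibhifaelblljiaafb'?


String 'ibhifaelblljiaafb' has length L = 17.
Number of overlapping n-grams = L - n + 1
Substituting: 17 - 3 + 1 = 15

15


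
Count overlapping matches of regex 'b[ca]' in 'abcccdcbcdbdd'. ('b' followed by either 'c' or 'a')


Pattern: b[ca] means 'b' followed by either 'c' or 'a'.
Scanning 'abcccdcbcdbdd' position-by-position:
  Pos 0: window 'ab' -> no
  Pos 1: window 'bc' -> MATCH
  Pos 2: window 'cc' -> no
  Pos 3: window 'cc' -> no
  Pos 4: window 'cd' -> no
  Pos 5: window 'dc' -> no
  Pos 6: window 'cb' -> no
  Pos 7: window 'bc' -> MATCH
  Pos 8: window 'cd' -> no
  Pos 9: window 'db' -> no
  Pos 10: window 'bd' -> no
  Pos 11: window 'dd' -> no
  Pos 12: window 'd' -> no
Total matches: 2

2


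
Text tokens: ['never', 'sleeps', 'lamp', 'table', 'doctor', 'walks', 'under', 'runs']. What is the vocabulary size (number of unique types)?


Listing all tokens and tracking unique types:
  Token 1: 'never' -> NEW (unique so far: 1)
  Token 2: 'sleeps' -> NEW (unique so far: 2)
  Token 3: 'lamp' -> NEW (unique so far: 3)
  Token 4: 'table' -> NEW (unique so far: 4)
  Token 5: 'doctor' -> NEW (unique so far: 5)
  Token 6: 'walks' -> NEW (unique so far: 6)
  Token 7: 'under' -> NEW (unique so far: 7)
  Token 8: 'runs' -> NEW (unique so far: 8)
Unique types: ('doctor', 'lamp', 'never', 'runs', 'sleeps', 'table', 'under', 'walks')
Vocabulary size: 8

8


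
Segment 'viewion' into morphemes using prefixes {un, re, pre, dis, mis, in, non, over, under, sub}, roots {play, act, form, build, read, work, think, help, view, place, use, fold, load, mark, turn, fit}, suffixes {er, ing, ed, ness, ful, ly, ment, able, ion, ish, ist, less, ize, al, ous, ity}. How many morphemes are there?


Segmenting 'viewion' against the inventory:
  'view' -> root (morpheme 1)
  'ion' -> suffix (morpheme 2)
Total morphemes: 2

2


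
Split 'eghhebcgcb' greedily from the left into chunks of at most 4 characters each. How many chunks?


'eghhebcgcb' has 10 characters.
Chunking with max size 4:
  Chunk 1: 'eghh' (positions 0-3)
  Chunk 2: 'ebcg' (positions 4-7)
  Chunk 3: 'cb' (positions 8-9)
Total chunks: ceil(10 / 4) = 3

3


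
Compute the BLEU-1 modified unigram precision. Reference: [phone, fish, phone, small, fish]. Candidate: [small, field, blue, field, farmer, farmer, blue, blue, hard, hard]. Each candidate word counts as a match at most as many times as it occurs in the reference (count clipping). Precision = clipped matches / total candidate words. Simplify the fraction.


Reference word counts: {'fish': 2, 'phone': 2, 'small': 1}
Checking each candidate word (with clipping):
  'small' -> in reference (ref count 1, used 1/1) -> match (matches: 1)
  'field' -> not in reference -> no match (matches: 1)
  'blue' -> not in reference -> no match (matches: 1)
  'field' -> not in reference -> no match (matches: 1)
  'farmer' -> not in reference -> no match (matches: 1)
  'farmer' -> not in reference -> no match (matches: 1)
  'blue' -> not in reference -> no match (matches: 1)
  'blue' -> not in reference -> no match (matches: 1)
  'hard' -> not in reference -> no match (matches: 1)
  'hard' -> not in reference -> no match (matches: 1)
Clipped matches: 1, Candidate length: 10
Precision = 1/10

1/10


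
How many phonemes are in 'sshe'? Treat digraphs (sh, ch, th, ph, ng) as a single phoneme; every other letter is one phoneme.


Parsing 'sshe' greedily, digraphs first:
  's' -> consonant phoneme (phonemes so far: 1)
  'sh' -> digraph (1 consonant phoneme) (phonemes so far: 2)
  'e' -> vowel phoneme (phonemes so far: 3)
Total phonemes: 3

3


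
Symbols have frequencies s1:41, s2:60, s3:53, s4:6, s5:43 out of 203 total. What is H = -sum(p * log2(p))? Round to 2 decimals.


Computing entropy H = -sum(p_i * log2(p_i)):
  s1: p = 41/203 = 0.2020, -p*log2(p) = 0.4661
  s2: p = 60/203 = 0.2956, -p*log2(p) = 0.5197
  s3: p = 53/203 = 0.2611, -p*log2(p) = 0.5058
  s4: p = 6/203 = 0.0296, -p*log2(p) = 0.1502
  s5: p = 43/203 = 0.2118, -p*log2(p) = 0.4743
H = sum of terms = 2.1161
Rounded to 2 decimals: 2.12

2.12


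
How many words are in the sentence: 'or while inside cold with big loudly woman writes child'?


Counting words by splitting on spaces:
  Word 1: 'or'
  Word 2: 'while'
  Word 3: 'inside'
  Word 4: 'cold'
  Word 5: 'with'
  Word 6: 'big'
  Word 7: 'loudly'
  Word 8: 'woman'
  Word 9: 'writes'
  Word 10: 'child'
Total words: 10

10


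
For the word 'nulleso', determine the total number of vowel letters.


Scanning each character of 'nulleso':
  Position 1: 'n' -> consonant (running count: 0)
  Position 2: 'u' -> vowel (running count: 1)
  Position 3: 'l' -> consonant (running count: 1)
  Position 4: 'l' -> consonant (running count: 1)
  Position 5: 'e' -> vowel (running count: 2)
  Position 6: 's' -> consonant (running count: 2)
  Position 7: 'o' -> vowel (running count: 3)
Total vowels: 3

3


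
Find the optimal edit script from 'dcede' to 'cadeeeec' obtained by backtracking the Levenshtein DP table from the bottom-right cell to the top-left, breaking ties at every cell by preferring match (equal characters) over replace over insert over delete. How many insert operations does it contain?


Edit distance = 5. Backtracking from cell (5, 8) with preference match > replace > insert > delete,
then listing the resulting alignment 'dcede' -> 'cadeeeec' left to right:
  Step 1: insert 'c' [insertion #1]
  Step 2: insert 'a' [insertion #2]
  Step 3: keep 'd'
  Step 4: replace c->e
  Step 5: keep 'e'
  Step 6: replace d->e
  Step 7: keep 'e'
  Step 8: insert 'c' [insertion #3]
Total insertions: 3

3


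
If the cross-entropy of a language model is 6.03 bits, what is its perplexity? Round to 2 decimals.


Perplexity formula: PP = 2^H
H = 6.03
PP = 2^6.03
Decompose: 2^6.03 = 2^6 * 2^0.03
2^6 = 64, 2^0.03 ~ 1.0210121
PP ~ 64 * 1.0210121 = 65.3447744
Rounded to 2 decimals: 65.34

65.34


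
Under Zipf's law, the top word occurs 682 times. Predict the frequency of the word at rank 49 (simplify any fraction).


Zipf's law: freq(rank) = f1 / rank
f1 = 682, rank = 49
freq = 682 / 49
GCD(682, 49) = 1
Simplified: 682/49

682/49
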